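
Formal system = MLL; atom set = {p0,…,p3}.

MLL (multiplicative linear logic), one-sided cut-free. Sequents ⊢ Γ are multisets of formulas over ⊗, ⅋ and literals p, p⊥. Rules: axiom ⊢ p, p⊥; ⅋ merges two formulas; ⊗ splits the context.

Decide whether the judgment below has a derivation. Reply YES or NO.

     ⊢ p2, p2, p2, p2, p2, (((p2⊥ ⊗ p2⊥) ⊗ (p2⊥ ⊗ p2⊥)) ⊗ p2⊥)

Derivation (root first):
[⊗]  ⊢ p2, p2, p2, p2, p2, (((p2⊥ ⊗ p2⊥) ⊗ (p2⊥ ⊗ p2⊥)) ⊗ p2⊥)
  [⊗]  ⊢ p2, p2, p2, p2, ((p2⊥ ⊗ p2⊥) ⊗ (p2⊥ ⊗ p2⊥))
    [⊗]  ⊢ p2, p2, (p2⊥ ⊗ p2⊥)
      [Ax]  ⊢ p2, p2⊥
      [Ax]  ⊢ p2, p2⊥
    [⊗]  ⊢ p2, p2, (p2⊥ ⊗ p2⊥)
      [Ax]  ⊢ p2, p2⊥
      [Ax]  ⊢ p2, p2⊥
  [Ax]  ⊢ p2, p2⊥

Result: YES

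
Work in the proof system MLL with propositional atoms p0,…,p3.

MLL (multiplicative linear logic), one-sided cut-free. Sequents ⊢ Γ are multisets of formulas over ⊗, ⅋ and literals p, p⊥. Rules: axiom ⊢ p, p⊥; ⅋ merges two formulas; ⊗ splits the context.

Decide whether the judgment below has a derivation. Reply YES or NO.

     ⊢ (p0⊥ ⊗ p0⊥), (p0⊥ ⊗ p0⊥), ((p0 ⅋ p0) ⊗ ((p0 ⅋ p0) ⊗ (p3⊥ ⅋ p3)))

Derivation (root first):
[⊗]  ⊢ (p0⊥ ⊗ p0⊥), (p0⊥ ⊗ p0⊥), ((p0 ⅋ p0) ⊗ ((p0 ⅋ p0) ⊗ (p3⊥ ⅋ p3)))
  [⅋]  ⊢ (p0⊥ ⊗ p0⊥), (p0 ⅋ p0)
    [⊗]  ⊢ p0, p0, (p0⊥ ⊗ p0⊥)
      [Ax]  ⊢ p0, p0⊥
      [Ax]  ⊢ p0, p0⊥
  [⊗]  ⊢ (p0⊥ ⊗ p0⊥), ((p0 ⅋ p0) ⊗ (p3⊥ ⅋ p3))
    [⅋]  ⊢ (p0⊥ ⊗ p0⊥), (p0 ⅋ p0)
      [⊗]  ⊢ p0, p0, (p0⊥ ⊗ p0⊥)
        [Ax]  ⊢ p0, p0⊥
        [Ax]  ⊢ p0, p0⊥
    [⅋]  ⊢ (p3⊥ ⅋ p3)
      [Ax]  ⊢ p3, p3⊥

Result: YES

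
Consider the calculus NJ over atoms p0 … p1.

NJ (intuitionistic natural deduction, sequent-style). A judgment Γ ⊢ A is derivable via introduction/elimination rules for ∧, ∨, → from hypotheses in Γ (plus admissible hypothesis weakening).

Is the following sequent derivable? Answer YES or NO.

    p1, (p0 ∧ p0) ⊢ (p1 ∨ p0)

Derivation (root first):
[∨I₁] p1, (p0 ∧ p0) ⊢ (p1 ∨ p0)
  [Wk] p1, (p0 ∧ p0) ⊢ p1
    [Ax] p1 ⊢ p1

Result: YES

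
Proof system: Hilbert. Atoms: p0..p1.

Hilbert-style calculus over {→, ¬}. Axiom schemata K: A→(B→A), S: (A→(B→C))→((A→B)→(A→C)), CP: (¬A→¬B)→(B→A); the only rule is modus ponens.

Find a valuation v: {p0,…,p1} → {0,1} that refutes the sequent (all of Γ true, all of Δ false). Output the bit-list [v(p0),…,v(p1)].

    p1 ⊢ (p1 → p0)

Search for a countermodel by truth-table:
  v=00: Γ:[p1=F] Δ:[(p1 → p0)=T] refutes=False
  v=01: Γ:[p1=T] Δ:[(p1 → p0)=F] refutes=True  ← countermodel

Result: [0, 1]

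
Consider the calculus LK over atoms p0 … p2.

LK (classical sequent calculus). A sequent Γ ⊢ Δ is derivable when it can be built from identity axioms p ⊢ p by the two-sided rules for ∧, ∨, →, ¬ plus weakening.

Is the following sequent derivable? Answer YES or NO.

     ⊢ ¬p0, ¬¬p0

Proof tree:
[¬R]  ⊢ ¬p0, ¬¬p0
  [¬L] ¬p0 ⊢ ¬p0
    [¬R]  ⊢ p0, ¬p0
      [Ax] p0 ⊢ p0

Result: YES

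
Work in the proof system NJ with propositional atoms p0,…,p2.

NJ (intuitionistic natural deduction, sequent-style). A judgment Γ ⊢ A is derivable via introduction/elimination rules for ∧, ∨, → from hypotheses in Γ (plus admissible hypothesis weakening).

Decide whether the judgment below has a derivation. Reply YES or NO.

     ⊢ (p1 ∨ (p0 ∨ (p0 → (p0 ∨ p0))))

Derivation (root first):
[∨I₂]  ⊢ (p1 ∨ (p0 ∨ (p0 → (p0 ∨ p0))))
  [∨I₂]  ⊢ (p0 ∨ (p0 → (p0 ∨ p0)))
    [→I]  ⊢ (p0 → (p0 ∨ p0))
      [∨I₂] p0 ⊢ (p0 ∨ p0)
        [Ax] p0 ⊢ p0

Result: YES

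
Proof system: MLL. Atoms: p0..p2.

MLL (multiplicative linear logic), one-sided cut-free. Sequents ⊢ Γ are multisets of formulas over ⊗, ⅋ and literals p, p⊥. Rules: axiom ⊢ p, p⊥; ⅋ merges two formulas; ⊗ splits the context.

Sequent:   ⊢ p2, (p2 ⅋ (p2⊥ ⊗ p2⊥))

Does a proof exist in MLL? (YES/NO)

Derivation (root first):
[⅋]  ⊢ p2, (p2 ⅋ (p2⊥ ⊗ p2⊥))
  [⊗]  ⊢ p2, p2, (p2⊥ ⊗ p2⊥)
    [Ax]  ⊢ p2, p2⊥
    [Ax]  ⊢ p2, p2⊥

Result: YES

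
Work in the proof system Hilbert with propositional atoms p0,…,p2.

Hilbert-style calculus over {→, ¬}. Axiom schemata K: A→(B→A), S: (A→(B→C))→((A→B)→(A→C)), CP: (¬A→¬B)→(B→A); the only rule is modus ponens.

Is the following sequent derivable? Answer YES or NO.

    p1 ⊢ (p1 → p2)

Search for a countermodel by truth-table:
  v=000: Γ:[p1=F] Δ:[(p1 → p2)=T] refutes=False
  v=001: Γ:[p1=F] Δ:[(p1 → p2)=T] refutes=False
  v=010: Γ:[p1=T] Δ:[(p1 → p2)=F] refutes=True  ← countermodel

Result: NO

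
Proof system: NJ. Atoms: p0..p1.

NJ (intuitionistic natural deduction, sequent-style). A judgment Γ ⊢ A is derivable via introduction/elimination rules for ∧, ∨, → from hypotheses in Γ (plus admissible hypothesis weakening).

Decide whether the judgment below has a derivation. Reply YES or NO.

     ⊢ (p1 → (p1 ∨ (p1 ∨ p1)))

Proof tree:
[→I]  ⊢ (p1 → (p1 ∨ (p1 ∨ p1)))
  [∨I₂] p1 ⊢ (p1 ∨ (p1 ∨ p1))
    [∨I₂] p1 ⊢ (p1 ∨ p1)
      [Ax] p1 ⊢ p1

Result: YES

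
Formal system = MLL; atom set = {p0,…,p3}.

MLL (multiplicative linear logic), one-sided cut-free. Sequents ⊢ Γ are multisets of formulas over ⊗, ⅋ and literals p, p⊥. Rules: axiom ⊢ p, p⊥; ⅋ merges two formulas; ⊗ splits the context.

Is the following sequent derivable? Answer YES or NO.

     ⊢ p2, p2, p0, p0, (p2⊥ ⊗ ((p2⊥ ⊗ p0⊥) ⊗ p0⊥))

Derivation trace:
[⊗]  ⊢ p2, p2, p0, p0, (p2⊥ ⊗ ((p2⊥ ⊗ p0⊥) ⊗ p0⊥))
  [Ax]  ⊢ p2, p2⊥
  [⊗]  ⊢ p2, p0, p0, ((p2⊥ ⊗ p0⊥) ⊗ p0⊥)
    [⊗]  ⊢ p2, p0, (p2⊥ ⊗ p0⊥)
      [Ax]  ⊢ p2, p2⊥
      [Ax]  ⊢ p0, p0⊥
    [Ax]  ⊢ p0, p0⊥

Result: YES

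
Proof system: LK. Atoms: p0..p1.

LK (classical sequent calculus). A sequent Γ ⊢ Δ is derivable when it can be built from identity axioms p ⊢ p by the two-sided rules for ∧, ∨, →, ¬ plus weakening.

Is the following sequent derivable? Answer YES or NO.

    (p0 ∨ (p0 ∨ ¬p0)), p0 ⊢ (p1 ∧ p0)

Search for a countermodel by truth-table:
  v=00: Γ:[(p0 ∨ (p0 ∨ ¬p0))=T, p0=F] Δ:[(p1 ∧ p0)=F] refutes=False
  v=01: Γ:[(p0 ∨ (p0 ∨ ¬p0))=T, p0=F] Δ:[(p1 ∧ p0)=F] refutes=False
  v=10: Γ:[(p0 ∨ (p0 ∨ ¬p0))=T, p0=T] Δ:[(p1 ∧ p0)=F] refutes=True  ← countermodel

Result: NO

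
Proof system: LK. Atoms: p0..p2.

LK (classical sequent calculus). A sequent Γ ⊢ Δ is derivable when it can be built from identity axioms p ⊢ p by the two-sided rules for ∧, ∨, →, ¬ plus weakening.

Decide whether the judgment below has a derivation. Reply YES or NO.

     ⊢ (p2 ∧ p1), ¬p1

Enumerate valuations to refute Γ ⊢ Δ:
  v=000: Γ:[] Δ:[(p2 ∧ p1)=F, ¬p1=T] refutes=False
  v=001: Γ:[] Δ:[(p2 ∧ p1)=F, ¬p1=T] refutes=False
  v=010: Γ:[] Δ:[(p2 ∧ p1)=F, ¬p1=F] refutes=True  ← countermodel

Result: NO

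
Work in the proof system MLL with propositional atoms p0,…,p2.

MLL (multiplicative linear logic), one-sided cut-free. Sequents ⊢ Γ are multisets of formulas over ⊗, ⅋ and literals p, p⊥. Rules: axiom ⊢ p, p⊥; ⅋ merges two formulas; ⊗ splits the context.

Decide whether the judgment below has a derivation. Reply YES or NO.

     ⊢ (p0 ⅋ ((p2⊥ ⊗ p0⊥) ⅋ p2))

Derivation (root first):
[⅋]  ⊢ (p0 ⅋ ((p2⊥ ⊗ p0⊥) ⅋ p2))
  [⅋]  ⊢ p0, ((p2⊥ ⊗ p0⊥) ⅋ p2)
    [⊗]  ⊢ p2, p0, (p2⊥ ⊗ p0⊥)
      [Ax]  ⊢ p2, p2⊥
      [Ax]  ⊢ p0, p0⊥

Result: YES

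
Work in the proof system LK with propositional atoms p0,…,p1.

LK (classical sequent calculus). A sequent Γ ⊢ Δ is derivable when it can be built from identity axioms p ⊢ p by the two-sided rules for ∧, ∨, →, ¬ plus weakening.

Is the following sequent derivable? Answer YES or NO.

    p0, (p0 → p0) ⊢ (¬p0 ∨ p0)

Proof tree:
[∨R] p0, (p0 → p0) ⊢ (¬p0 ∨ p0)
  [¬R] p0, (p0 → p0) ⊢ p0, ¬p0
    [WL] p0, (p0 → p0), p0 ⊢ p0
      [→L] p0, (p0 → p0) ⊢ p0
        [Ax] p0 ⊢ p0
        [Ax] p0 ⊢ p0

Result: YES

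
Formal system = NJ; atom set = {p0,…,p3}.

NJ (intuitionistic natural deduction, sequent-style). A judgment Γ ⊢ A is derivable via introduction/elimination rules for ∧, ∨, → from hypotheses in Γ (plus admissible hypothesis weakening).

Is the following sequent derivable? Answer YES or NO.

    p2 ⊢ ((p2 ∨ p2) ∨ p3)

Proof tree:
[∨I₁] p2 ⊢ ((p2 ∨ p2) ∨ p3)
  [∨I₁] p2 ⊢ (p2 ∨ p2)
    [Ax] p2 ⊢ p2

Result: YES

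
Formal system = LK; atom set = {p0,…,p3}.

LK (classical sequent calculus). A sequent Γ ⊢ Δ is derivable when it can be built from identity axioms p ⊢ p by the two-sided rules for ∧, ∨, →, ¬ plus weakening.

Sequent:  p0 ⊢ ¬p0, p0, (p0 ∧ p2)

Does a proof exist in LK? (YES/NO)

Derivation (root first):
[∧R] p0 ⊢ ¬p0, p0, (p0 ∧ p2)
  [Ax] p0 ⊢ p0
  [WR]  ⊢ p0, ¬p0, p2
    [¬R]  ⊢ p0, ¬p0
      [Ax] p0 ⊢ p0

Result: YES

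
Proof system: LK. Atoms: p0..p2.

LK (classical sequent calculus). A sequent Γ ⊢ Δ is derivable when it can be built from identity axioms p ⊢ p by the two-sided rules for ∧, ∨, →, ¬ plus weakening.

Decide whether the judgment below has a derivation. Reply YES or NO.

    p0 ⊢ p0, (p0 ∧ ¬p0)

Derivation trace:
[∧R] p0 ⊢ p0, (p0 ∧ ¬p0)
  [Ax] p0 ⊢ p0
  [¬R]  ⊢ p0, ¬p0
    [Ax] p0 ⊢ p0

Result: YES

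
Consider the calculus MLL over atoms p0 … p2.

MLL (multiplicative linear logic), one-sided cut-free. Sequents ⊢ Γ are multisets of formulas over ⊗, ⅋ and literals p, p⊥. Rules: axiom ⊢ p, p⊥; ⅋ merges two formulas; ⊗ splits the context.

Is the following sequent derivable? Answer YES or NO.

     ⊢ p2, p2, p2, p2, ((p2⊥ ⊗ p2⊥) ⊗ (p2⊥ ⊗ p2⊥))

Proof tree:
[⊗]  ⊢ p2, p2, p2, p2, ((p2⊥ ⊗ p2⊥) ⊗ (p2⊥ ⊗ p2⊥))
  [⊗]  ⊢ p2, p2, (p2⊥ ⊗ p2⊥)
    [Ax]  ⊢ p2, p2⊥
    [Ax]  ⊢ p2, p2⊥
  [⊗]  ⊢ p2, p2, (p2⊥ ⊗ p2⊥)
    [Ax]  ⊢ p2, p2⊥
    [Ax]  ⊢ p2, p2⊥

Result: YES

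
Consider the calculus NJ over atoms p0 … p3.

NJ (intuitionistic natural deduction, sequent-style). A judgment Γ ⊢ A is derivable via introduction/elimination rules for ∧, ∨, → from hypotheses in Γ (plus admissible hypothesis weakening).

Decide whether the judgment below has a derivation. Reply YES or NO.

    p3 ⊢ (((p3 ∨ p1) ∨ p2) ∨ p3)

Proof tree:
[∨I₁] p3 ⊢ (((p3 ∨ p1) ∨ p2) ∨ p3)
  [∨I₁] p3 ⊢ ((p3 ∨ p1) ∨ p2)
    [∨I₁] p3 ⊢ (p3 ∨ p1)
      [Ax] p3 ⊢ p3

Result: YES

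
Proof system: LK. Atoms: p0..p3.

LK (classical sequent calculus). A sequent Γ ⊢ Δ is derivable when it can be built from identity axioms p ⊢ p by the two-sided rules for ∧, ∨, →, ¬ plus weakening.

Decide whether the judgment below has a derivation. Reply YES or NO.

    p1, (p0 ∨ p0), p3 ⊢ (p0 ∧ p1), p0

Derivation (root first):
[WL] p1, (p0 ∨ p0), p3 ⊢ (p0 ∧ p1), p0
  [∨L] p1, (p0 ∨ p0) ⊢ (p0 ∧ p1), p0
    [∧R] p1, p0 ⊢ (p0 ∧ p1)
      [Ax] p0 ⊢ p0
      [Ax] p1 ⊢ p1
    [Ax] p0 ⊢ p0

Result: YES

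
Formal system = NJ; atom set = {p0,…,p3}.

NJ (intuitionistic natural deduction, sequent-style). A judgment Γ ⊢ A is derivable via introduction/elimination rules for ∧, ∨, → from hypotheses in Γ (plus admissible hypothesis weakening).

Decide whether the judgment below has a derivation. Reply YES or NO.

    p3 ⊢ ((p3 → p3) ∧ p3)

Proof tree:
[∧I] p3 ⊢ ((p3 → p3) ∧ p3)
  [→I]  ⊢ (p3 → p3)
    [Ax] p3 ⊢ p3
  [Ax] p3 ⊢ p3

Result: YES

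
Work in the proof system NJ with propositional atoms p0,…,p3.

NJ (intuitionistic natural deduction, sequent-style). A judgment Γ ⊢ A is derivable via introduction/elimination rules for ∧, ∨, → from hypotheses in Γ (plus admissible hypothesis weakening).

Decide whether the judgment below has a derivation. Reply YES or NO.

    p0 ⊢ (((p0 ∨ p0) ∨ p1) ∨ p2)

Derivation (root first):
[∨I₁] p0 ⊢ (((p0 ∨ p0) ∨ p1) ∨ p2)
  [∨I₁] p0 ⊢ ((p0 ∨ p0) ∨ p1)
    [∨I₂] p0 ⊢ (p0 ∨ p0)
      [Ax] p0 ⊢ p0

Result: YES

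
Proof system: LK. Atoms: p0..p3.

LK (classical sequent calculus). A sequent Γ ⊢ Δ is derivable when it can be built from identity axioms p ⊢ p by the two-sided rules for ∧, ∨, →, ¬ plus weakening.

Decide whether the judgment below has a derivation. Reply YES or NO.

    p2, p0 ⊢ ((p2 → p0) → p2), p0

Derivation trace:
[WR] p2, p0 ⊢ ((p2 → p0) → p2), p0
  [→R] p2, p0 ⊢ ((p2 → p0) → p2)
    [→L] p2, p0, (p2 → p0) ⊢ p2
      [WL] p2, p0 ⊢ p2
        [Ax] p2 ⊢ p2
      [WL] p2, p0 ⊢ p2
        [Ax] p2 ⊢ p2

Result: YES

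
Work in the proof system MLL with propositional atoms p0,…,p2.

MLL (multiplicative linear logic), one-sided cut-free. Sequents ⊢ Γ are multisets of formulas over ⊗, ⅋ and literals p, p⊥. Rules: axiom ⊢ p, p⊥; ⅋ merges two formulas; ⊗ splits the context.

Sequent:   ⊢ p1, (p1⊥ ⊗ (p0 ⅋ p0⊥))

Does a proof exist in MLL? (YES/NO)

Proof tree:
[⊗]  ⊢ p1, (p1⊥ ⊗ (p0 ⅋ p0⊥))
  [Ax]  ⊢ p1, p1⊥
  [⅋]  ⊢ (p0 ⅋ p0⊥)
    [Ax]  ⊢ p0, p0⊥

Result: YES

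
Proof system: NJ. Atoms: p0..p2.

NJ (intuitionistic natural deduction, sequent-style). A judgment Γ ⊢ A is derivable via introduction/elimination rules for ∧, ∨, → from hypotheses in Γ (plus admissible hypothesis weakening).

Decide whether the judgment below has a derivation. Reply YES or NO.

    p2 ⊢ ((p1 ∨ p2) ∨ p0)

Derivation (root first):
[∨I₁] p2 ⊢ ((p1 ∨ p2) ∨ p0)
  [∨I₂] p2 ⊢ (p1 ∨ p2)
    [Ax] p2 ⊢ p2

Result: YES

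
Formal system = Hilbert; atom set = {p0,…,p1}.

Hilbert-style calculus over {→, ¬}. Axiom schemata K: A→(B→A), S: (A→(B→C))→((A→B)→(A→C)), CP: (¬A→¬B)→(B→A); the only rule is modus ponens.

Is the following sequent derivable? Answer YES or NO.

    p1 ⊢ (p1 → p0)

Enumerate valuations to refute Γ ⊢ Δ:
  v=00: Γ:[p1=F] Δ:[(p1 → p0)=T] refutes=False
  v=01: Γ:[p1=T] Δ:[(p1 → p0)=F] refutes=True  ← countermodel

Result: NO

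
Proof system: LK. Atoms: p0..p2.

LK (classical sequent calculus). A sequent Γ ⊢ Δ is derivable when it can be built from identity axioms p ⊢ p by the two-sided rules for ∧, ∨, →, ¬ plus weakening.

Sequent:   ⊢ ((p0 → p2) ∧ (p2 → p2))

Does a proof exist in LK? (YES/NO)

Enumerate valuations to refute Γ ⊢ Δ:
  v=000: Γ:[] Δ:[((p0 → p2) ∧ (p2 → p2))=T] refutes=False
  v=001: Γ:[] Δ:[((p0 → p2) ∧ (p2 → p2))=T] refutes=False
  v=010: Γ:[] Δ:[((p0 → p2) ∧ (p2 → p2))=T] refutes=False
  v=011: Γ:[] Δ:[((p0 → p2) ∧ (p2 → p2))=T] refutes=False
  v=100: Γ:[] Δ:[((p0 → p2) ∧ (p2 → p2))=F] refutes=True  ← countermodel

Result: NO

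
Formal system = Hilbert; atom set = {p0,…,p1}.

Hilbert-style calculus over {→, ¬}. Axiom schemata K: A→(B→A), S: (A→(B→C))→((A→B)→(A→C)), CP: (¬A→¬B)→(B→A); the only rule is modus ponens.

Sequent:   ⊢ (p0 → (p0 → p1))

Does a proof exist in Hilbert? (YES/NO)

Search for a countermodel by truth-table:
  v=00: Γ:[] Δ:[(p0 → (p0 → p1))=T] refutes=False
  v=01: Γ:[] Δ:[(p0 → (p0 → p1))=T] refutes=False
  v=10: Γ:[] Δ:[(p0 → (p0 → p1))=F] refutes=True  ← countermodel

Result: NO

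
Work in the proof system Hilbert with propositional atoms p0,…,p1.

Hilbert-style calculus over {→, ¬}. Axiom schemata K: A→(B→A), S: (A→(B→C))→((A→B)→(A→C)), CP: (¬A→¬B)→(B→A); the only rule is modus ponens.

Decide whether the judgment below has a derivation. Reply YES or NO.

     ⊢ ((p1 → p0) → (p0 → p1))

Enumerate valuations to refute Γ ⊢ Δ:
  v=00: Γ:[] Δ:[((p1 → p0) → (p0 → p1))=T] refutes=False
  v=01: Γ:[] Δ:[((p1 → p0) → (p0 → p1))=T] refutes=False
  v=10: Γ:[] Δ:[((p1 → p0) → (p0 → p1))=F] refutes=True  ← countermodel

Result: NO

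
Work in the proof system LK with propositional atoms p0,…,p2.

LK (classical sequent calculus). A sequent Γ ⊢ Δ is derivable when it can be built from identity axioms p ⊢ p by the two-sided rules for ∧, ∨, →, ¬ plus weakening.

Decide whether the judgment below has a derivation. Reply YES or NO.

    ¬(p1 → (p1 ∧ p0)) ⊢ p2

Enumerate valuations to refute Γ ⊢ Δ:
  v=000: Γ:[¬(p1 → (p1 ∧ p0))=F] Δ:[p2=F] refutes=False
  v=001: Γ:[¬(p1 → (p1 ∧ p0))=F] Δ:[p2=T] refutes=False
  v=010: Γ:[¬(p1 → (p1 ∧ p0))=T] Δ:[p2=F] refutes=True  ← countermodel

Result: NO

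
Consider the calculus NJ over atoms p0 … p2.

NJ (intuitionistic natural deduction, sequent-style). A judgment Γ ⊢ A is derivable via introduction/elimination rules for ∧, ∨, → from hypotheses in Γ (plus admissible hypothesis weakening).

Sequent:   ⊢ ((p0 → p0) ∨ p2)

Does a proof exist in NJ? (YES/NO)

Derivation trace:
[∨I₁]  ⊢ ((p0 → p0) ∨ p2)
  [→I]  ⊢ (p0 → p0)
    [Ax] p0 ⊢ p0

Result: YES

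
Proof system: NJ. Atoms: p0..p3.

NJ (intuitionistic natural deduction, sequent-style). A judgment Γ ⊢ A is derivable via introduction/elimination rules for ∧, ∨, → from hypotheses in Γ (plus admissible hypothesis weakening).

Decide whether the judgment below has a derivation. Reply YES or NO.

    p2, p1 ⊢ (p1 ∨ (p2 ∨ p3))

Derivation (root first):
[∨I₂] p2, p1 ⊢ (p1 ∨ (p2 ∨ p3))
  [Wk] p2, p1 ⊢ (p2 ∨ p3)
    [∨I₁] p2 ⊢ (p2 ∨ p3)
      [Ax] p2 ⊢ p2

Result: YES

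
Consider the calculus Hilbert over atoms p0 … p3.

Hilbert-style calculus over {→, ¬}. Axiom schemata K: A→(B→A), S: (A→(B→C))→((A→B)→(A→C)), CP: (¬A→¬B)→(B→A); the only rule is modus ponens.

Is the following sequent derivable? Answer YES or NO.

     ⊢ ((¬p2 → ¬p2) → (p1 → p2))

Enumerate valuations to refute Γ ⊢ Δ:
  v=0000: Γ:[] Δ:[((¬p2 → ¬p2) → (p1 → p2))=T] refutes=False
  v=0001: Γ:[] Δ:[((¬p2 → ¬p2) → (p1 → p2))=T] refutes=False
  v=0010: Γ:[] Δ:[((¬p2 → ¬p2) → (p1 → p2))=T] refutes=False
  v=0011: Γ:[] Δ:[((¬p2 → ¬p2) → (p1 → p2))=T] refutes=False
  v=0100: Γ:[] Δ:[((¬p2 → ¬p2) → (p1 → p2))=F] refutes=True  ← countermodel

Result: NO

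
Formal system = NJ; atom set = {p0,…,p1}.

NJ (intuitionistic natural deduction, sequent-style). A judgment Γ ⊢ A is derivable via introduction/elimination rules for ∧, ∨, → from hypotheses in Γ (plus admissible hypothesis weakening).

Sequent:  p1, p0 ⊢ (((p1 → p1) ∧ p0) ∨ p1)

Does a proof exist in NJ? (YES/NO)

Proof tree:
[∨I₁] p1, p0 ⊢ (((p1 → p1) ∧ p0) ∨ p1)
  [∧I] p1, p0 ⊢ ((p1 → p1) ∧ p0)
    [→I]  ⊢ (p1 → p1)
      [Ax] p1 ⊢ p1
    [Wk] p0, p1 ⊢ p0
      [Ax] p0 ⊢ p0

Result: YES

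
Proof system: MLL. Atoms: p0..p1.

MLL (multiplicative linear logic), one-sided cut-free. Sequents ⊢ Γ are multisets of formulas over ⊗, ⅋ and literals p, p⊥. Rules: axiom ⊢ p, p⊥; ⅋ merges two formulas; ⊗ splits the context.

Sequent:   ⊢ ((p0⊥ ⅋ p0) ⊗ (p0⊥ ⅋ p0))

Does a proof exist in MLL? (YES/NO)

Derivation (root first):
[⊗]  ⊢ ((p0⊥ ⅋ p0) ⊗ (p0⊥ ⅋ p0))
  [⅋]  ⊢ (p0⊥ ⅋ p0)
    [Ax]  ⊢ p0, p0⊥
  [⅋]  ⊢ (p0⊥ ⅋ p0)
    [Ax]  ⊢ p0, p0⊥

Result: YES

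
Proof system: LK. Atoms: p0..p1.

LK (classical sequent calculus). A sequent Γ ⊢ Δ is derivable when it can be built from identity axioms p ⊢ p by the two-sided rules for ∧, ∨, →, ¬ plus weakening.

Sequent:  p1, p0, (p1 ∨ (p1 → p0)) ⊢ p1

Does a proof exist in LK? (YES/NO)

Derivation (root first):
[∨L] p1, p0, (p1 ∨ (p1 → p0)) ⊢ p1
  [Ax] p1 ⊢ p1
  [→L] p1, p0, (p1 → p0) ⊢ p1
    [WL] p1, p0 ⊢ p1
      [Ax] p1 ⊢ p1
    [WL] p1, p0 ⊢ p1
      [Ax] p1 ⊢ p1

Result: YES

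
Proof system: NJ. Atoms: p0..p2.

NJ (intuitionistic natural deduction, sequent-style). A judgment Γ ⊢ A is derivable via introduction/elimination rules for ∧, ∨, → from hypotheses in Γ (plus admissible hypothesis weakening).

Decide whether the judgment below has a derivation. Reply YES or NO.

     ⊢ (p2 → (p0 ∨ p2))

Derivation (root first):
[→I]  ⊢ (p2 → (p0 ∨ p2))
  [∨I₂] p2 ⊢ (p0 ∨ p2)
    [Ax] p2 ⊢ p2

Result: YES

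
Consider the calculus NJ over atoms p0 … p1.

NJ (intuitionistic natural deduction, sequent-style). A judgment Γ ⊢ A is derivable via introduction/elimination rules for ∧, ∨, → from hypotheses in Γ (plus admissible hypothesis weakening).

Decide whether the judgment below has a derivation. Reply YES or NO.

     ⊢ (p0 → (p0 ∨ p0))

Proof tree:
[→I]  ⊢ (p0 → (p0 ∨ p0))
  [∨I₁] p0 ⊢ (p0 ∨ p0)
    [Ax] p0 ⊢ p0

Result: YES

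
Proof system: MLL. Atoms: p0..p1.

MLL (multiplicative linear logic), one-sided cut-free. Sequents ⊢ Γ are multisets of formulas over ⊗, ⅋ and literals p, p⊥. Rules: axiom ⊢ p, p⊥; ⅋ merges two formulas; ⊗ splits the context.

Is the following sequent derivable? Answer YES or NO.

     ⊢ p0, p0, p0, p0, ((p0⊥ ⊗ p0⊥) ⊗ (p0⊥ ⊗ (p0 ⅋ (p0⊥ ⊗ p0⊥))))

Derivation trace:
[⊗]  ⊢ p0, p0, p0, p0, ((p0⊥ ⊗ p0⊥) ⊗ (p0⊥ ⊗ (p0 ⅋ (p0⊥ ⊗ p0⊥))))
  [⊗]  ⊢ p0, p0, (p0⊥ ⊗ p0⊥)
    [Ax]  ⊢ p0, p0⊥
    [Ax]  ⊢ p0, p0⊥
  [⊗]  ⊢ p0, p0, (p0⊥ ⊗ (p0 ⅋ (p0⊥ ⊗ p0⊥)))
    [Ax]  ⊢ p0, p0⊥
    [⅋]  ⊢ p0, (p0 ⅋ (p0⊥ ⊗ p0⊥))
      [⊗]  ⊢ p0, p0, (p0⊥ ⊗ p0⊥)
        [Ax]  ⊢ p0, p0⊥
        [Ax]  ⊢ p0, p0⊥

Result: YES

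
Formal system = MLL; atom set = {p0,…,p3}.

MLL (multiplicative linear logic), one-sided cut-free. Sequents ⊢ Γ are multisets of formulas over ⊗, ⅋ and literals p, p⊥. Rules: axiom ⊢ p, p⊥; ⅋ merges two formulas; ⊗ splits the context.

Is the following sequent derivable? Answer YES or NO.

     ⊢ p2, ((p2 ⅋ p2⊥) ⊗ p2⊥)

Proof tree:
[⊗]  ⊢ p2, ((p2 ⅋ p2⊥) ⊗ p2⊥)
  [⅋]  ⊢ (p2 ⅋ p2⊥)
    [Ax]  ⊢ p2, p2⊥
  [Ax]  ⊢ p2, p2⊥

Result: YES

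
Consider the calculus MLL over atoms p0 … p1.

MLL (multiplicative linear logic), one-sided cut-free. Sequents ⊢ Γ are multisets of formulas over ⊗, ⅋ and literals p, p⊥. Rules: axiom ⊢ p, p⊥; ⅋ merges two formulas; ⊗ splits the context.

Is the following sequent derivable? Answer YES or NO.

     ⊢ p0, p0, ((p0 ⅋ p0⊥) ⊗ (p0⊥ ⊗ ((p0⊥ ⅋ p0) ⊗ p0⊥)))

Proof tree:
[⊗]  ⊢ p0, p0, ((p0 ⅋ p0⊥) ⊗ (p0⊥ ⊗ ((p0⊥ ⅋ p0) ⊗ p0⊥)))
  [⅋]  ⊢ (p0 ⅋ p0⊥)
    [Ax]  ⊢ p0, p0⊥
  [⊗]  ⊢ p0, p0, (p0⊥ ⊗ ((p0⊥ ⅋ p0) ⊗ p0⊥))
    [Ax]  ⊢ p0, p0⊥
    [⊗]  ⊢ p0, ((p0⊥ ⅋ p0) ⊗ p0⊥)
      [⅋]  ⊢ (p0⊥ ⅋ p0)
        [Ax]  ⊢ p0, p0⊥
      [Ax]  ⊢ p0, p0⊥

Result: YES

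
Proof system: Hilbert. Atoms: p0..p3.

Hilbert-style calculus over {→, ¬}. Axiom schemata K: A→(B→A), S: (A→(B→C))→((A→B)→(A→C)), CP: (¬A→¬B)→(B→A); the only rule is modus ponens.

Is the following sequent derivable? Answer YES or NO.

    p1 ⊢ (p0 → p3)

Enumerate valuations to refute Γ ⊢ Δ:
  v=0000: Γ:[p1=F] Δ:[(p0 → p3)=T] refutes=False
  v=0001: Γ:[p1=F] Δ:[(p0 → p3)=T] refutes=False
  v=0010: Γ:[p1=F] Δ:[(p0 → p3)=T] refutes=False
  v=0011: Γ:[p1=F] Δ:[(p0 → p3)=T] refutes=False
  v=0100: Γ:[p1=T] Δ:[(p0 → p3)=T] refutes=False
  v=0101: Γ:[p1=T] Δ:[(p0 → p3)=T] refutes=False
  v=0110: Γ:[p1=T] Δ:[(p0 → p3)=T] refutes=False
  v=0111: Γ:[p1=T] Δ:[(p0 → p3)=T] refutes=False
  v=1000: Γ:[p1=F] Δ:[(p0 → p3)=F] refutes=False
  v=1001: Γ:[p1=F] Δ:[(p0 → p3)=T] refutes=False
  v=1010: Γ:[p1=F] Δ:[(p0 → p3)=F] refutes=False
  v=1011: Γ:[p1=F] Δ:[(p0 → p3)=T] refutes=False
  v=1100: Γ:[p1=T] Δ:[(p0 → p3)=F] refutes=True  ← countermodel

Result: NO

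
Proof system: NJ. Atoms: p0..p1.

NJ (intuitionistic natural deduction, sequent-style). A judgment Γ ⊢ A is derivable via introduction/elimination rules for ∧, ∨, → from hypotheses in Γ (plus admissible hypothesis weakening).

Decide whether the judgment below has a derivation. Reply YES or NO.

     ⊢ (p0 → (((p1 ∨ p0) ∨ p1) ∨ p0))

Proof tree:
[→I]  ⊢ (p0 → (((p1 ∨ p0) ∨ p1) ∨ p0))
  [∨I₁] p0 ⊢ (((p1 ∨ p0) ∨ p1) ∨ p0)
    [∨I₁] p0 ⊢ ((p1 ∨ p0) ∨ p1)
      [∨I₂] p0 ⊢ (p1 ∨ p0)
        [Ax] p0 ⊢ p0

Result: YES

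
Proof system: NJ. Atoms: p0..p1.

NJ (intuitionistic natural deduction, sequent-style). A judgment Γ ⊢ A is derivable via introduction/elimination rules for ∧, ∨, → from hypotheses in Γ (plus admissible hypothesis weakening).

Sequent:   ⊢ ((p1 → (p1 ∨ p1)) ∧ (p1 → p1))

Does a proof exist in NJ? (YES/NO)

Derivation (root first):
[∧I]  ⊢ ((p1 → (p1 ∨ p1)) ∧ (p1 → p1))
  [→I]  ⊢ (p1 → (p1 ∨ p1))
    [∨I₂] p1 ⊢ (p1 ∨ p1)
      [Ax] p1 ⊢ p1
  [→I]  ⊢ (p1 → p1)
    [Ax] p1 ⊢ p1

Result: YES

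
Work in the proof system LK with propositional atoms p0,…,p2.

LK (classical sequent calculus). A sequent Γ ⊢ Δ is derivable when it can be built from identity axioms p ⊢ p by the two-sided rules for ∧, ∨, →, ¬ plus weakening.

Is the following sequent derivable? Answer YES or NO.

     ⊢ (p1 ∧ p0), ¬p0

Truth-table refutation:
  v=000: Γ:[] Δ:[(p1 ∧ p0)=F, ¬p0=T] refutes=False
  v=001: Γ:[] Δ:[(p1 ∧ p0)=F, ¬p0=T] refutes=False
  v=010: Γ:[] Δ:[(p1 ∧ p0)=F, ¬p0=T] refutes=False
  v=011: Γ:[] Δ:[(p1 ∧ p0)=F, ¬p0=T] refutes=False
  v=100: Γ:[] Δ:[(p1 ∧ p0)=F, ¬p0=F] refutes=True  ← countermodel

Result: NO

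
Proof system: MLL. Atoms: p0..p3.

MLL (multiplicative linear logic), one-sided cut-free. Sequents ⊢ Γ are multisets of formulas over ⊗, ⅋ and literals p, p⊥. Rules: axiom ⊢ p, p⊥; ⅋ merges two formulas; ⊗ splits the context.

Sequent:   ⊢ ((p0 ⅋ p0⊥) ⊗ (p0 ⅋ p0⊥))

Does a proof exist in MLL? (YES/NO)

Derivation trace:
[⊗]  ⊢ ((p0 ⅋ p0⊥) ⊗ (p0 ⅋ p0⊥))
  [⅋]  ⊢ (p0 ⅋ p0⊥)
    [Ax]  ⊢ p0, p0⊥
  [⅋]  ⊢ (p0 ⅋ p0⊥)
    [Ax]  ⊢ p0, p0⊥

Result: YES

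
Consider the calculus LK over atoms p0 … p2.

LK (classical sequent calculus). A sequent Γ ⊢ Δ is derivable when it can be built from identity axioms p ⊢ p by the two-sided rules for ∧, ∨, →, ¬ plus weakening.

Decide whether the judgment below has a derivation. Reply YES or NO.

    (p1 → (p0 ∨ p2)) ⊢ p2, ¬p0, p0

Derivation (root first):
[→L] (p1 → (p0 ∨ p2)) ⊢ p2, ¬p0, p0
  [WR]  ⊢ p0, ¬p0, p2, p1
    [WR]  ⊢ p0, ¬p0, p2
      [¬R]  ⊢ p0, ¬p0
        [Ax] p0 ⊢ p0
  [∨L] (p0 ∨ p2) ⊢ p2, p0
    [Ax] p0 ⊢ p0
    [Ax] p2 ⊢ p2

Result: YES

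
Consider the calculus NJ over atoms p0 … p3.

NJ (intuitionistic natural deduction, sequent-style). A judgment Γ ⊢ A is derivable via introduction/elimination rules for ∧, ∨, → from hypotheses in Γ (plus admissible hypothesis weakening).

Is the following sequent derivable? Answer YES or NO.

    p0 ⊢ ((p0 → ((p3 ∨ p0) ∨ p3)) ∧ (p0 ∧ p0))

Derivation trace:
[∧I] p0 ⊢ ((p0 → ((p3 ∨ p0) ∨ p3)) ∧ (p0 ∧ p0))
  [→I]  ⊢ (p0 → ((p3 ∨ p0) ∨ p3))
    [∨I₁] p0 ⊢ ((p3 ∨ p0) ∨ p3)
      [∨I₂] p0 ⊢ (p3 ∨ p0)
        [Ax] p0 ⊢ p0
  [∧I] p0 ⊢ (p0 ∧ p0)
    [Ax] p0 ⊢ p0
    [Ax] p0 ⊢ p0

Result: YES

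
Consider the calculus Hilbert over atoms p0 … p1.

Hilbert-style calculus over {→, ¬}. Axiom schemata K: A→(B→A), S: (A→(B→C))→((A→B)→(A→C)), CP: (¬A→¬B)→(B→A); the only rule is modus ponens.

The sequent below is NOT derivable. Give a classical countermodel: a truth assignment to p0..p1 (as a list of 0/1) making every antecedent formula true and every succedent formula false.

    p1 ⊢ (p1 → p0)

Search for a countermodel by truth-table:
  v=00: Γ:[p1=F] Δ:[(p1 → p0)=T] refutes=False
  v=01: Γ:[p1=T] Δ:[(p1 → p0)=F] refutes=True  ← countermodel

Result: [0, 1]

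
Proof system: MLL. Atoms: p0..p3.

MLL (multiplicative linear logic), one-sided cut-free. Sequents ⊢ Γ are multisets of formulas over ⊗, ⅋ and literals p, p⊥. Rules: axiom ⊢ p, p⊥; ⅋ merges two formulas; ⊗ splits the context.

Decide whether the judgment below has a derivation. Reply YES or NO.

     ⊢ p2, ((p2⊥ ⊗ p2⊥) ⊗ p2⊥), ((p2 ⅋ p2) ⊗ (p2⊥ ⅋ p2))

Derivation trace:
[⊗]  ⊢ p2, ((p2⊥ ⊗ p2⊥) ⊗ p2⊥), ((p2 ⅋ p2) ⊗ (p2⊥ ⅋ p2))
  [⅋]  ⊢ p2, ((p2⊥ ⊗ p2⊥) ⊗ p2⊥), (p2 ⅋ p2)
    [⊗]  ⊢ p2, p2, p2, ((p2⊥ ⊗ p2⊥) ⊗ p2⊥)
      [⊗]  ⊢ p2, p2, (p2⊥ ⊗ p2⊥)
        [Ax]  ⊢ p2, p2⊥
        [Ax]  ⊢ p2, p2⊥
      [Ax]  ⊢ p2, p2⊥
  [⅋]  ⊢ (p2⊥ ⅋ p2)
    [Ax]  ⊢ p2, p2⊥

Result: YES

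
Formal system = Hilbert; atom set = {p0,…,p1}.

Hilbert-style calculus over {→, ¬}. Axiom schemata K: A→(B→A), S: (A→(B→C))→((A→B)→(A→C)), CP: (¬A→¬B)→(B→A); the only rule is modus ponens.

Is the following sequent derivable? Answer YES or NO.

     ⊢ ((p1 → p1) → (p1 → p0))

Search for a countermodel by truth-table:
  v=00: Γ:[] Δ:[((p1 → p1) → (p1 → p0))=T] refutes=False
  v=01: Γ:[] Δ:[((p1 → p1) → (p1 → p0))=F] refutes=True  ← countermodel

Result: NO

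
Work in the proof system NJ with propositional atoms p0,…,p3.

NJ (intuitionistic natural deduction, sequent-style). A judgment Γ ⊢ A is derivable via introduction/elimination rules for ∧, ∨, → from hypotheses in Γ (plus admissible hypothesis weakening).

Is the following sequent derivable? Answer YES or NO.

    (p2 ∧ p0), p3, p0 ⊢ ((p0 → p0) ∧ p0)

Proof tree:
[∧I] (p2 ∧ p0), p3, p0 ⊢ ((p0 → p0) ∧ p0)
  [Wk] p3 ⊢ (p0 → p0)
    [→I]  ⊢ (p0 → p0)
      [Ax] p0 ⊢ p0
  [Wk] p0, (p2 ∧ p0) ⊢ p0
    [Ax] p0 ⊢ p0

Result: YES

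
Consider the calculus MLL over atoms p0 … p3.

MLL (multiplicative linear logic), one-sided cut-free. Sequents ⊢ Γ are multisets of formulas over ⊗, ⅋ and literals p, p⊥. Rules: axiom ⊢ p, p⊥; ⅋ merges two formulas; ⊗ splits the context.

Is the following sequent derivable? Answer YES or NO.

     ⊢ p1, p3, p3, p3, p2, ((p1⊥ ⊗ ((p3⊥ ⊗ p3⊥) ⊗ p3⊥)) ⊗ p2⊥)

Derivation (root first):
[⊗]  ⊢ p1, p3, p3, p3, p2, ((p1⊥ ⊗ ((p3⊥ ⊗ p3⊥) ⊗ p3⊥)) ⊗ p2⊥)
  [⊗]  ⊢ p1, p3, p3, p3, (p1⊥ ⊗ ((p3⊥ ⊗ p3⊥) ⊗ p3⊥))
    [Ax]  ⊢ p1, p1⊥
    [⊗]  ⊢ p3, p3, p3, ((p3⊥ ⊗ p3⊥) ⊗ p3⊥)
      [⊗]  ⊢ p3, p3, (p3⊥ ⊗ p3⊥)
        [Ax]  ⊢ p3, p3⊥
        [Ax]  ⊢ p3, p3⊥
      [Ax]  ⊢ p3, p3⊥
  [Ax]  ⊢ p2, p2⊥

Result: YES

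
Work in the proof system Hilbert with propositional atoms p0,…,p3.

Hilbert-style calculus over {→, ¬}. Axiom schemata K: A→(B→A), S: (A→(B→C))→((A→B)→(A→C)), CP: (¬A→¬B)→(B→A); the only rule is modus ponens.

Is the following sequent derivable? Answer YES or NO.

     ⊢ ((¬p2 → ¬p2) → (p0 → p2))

Search for a countermodel by truth-table:
  v=0000: Γ:[] Δ:[((¬p2 → ¬p2) → (p0 → p2))=T] refutes=False
  v=0001: Γ:[] Δ:[((¬p2 → ¬p2) → (p0 → p2))=T] refutes=False
  v=0010: Γ:[] Δ:[((¬p2 → ¬p2) → (p0 → p2))=T] refutes=False
  v=0011: Γ:[] Δ:[((¬p2 → ¬p2) → (p0 → p2))=T] refutes=False
  v=0100: Γ:[] Δ:[((¬p2 → ¬p2) → (p0 → p2))=T] refutes=False
  v=0101: Γ:[] Δ:[((¬p2 → ¬p2) → (p0 → p2))=T] refutes=False
  v=0110: Γ:[] Δ:[((¬p2 → ¬p2) → (p0 → p2))=T] refutes=False
  v=0111: Γ:[] Δ:[((¬p2 → ¬p2) → (p0 → p2))=T] refutes=False
  v=1000: Γ:[] Δ:[((¬p2 → ¬p2) → (p0 → p2))=F] refutes=True  ← countermodel

Result: NO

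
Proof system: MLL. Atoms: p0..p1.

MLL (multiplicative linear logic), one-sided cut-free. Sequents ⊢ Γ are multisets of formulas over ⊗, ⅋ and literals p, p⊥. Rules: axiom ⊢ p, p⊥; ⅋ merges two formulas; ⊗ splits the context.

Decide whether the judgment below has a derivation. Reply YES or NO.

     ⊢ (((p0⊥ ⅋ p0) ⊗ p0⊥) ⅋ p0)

Proof tree:
[⅋]  ⊢ (((p0⊥ ⅋ p0) ⊗ p0⊥) ⅋ p0)
  [⊗]  ⊢ p0, ((p0⊥ ⅋ p0) ⊗ p0⊥)
    [⅋]  ⊢ (p0⊥ ⅋ p0)
      [Ax]  ⊢ p0, p0⊥
    [Ax]  ⊢ p0, p0⊥

Result: YES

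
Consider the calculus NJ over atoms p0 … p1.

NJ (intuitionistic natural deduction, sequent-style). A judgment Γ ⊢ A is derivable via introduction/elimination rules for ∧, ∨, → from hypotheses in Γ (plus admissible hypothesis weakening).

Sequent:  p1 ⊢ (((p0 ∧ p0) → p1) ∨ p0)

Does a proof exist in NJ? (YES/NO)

Proof tree:
[∨I₁] p1 ⊢ (((p0 ∧ p0) → p1) ∨ p0)
  [→I] p1 ⊢ ((p0 ∧ p0) → p1)
    [Wk] p1, (p0 ∧ p0) ⊢ p1
      [Ax] p1 ⊢ p1

Result: YES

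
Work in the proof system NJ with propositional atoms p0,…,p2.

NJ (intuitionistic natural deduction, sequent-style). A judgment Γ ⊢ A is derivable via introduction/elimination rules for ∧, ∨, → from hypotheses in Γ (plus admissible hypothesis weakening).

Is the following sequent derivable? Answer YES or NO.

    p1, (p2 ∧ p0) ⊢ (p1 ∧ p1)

Proof tree:
[Wk] p1, (p2 ∧ p0) ⊢ (p1 ∧ p1)
  [∧I] p1 ⊢ (p1 ∧ p1)
    [Ax] p1 ⊢ p1
    [Ax] p1 ⊢ p1

Result: YES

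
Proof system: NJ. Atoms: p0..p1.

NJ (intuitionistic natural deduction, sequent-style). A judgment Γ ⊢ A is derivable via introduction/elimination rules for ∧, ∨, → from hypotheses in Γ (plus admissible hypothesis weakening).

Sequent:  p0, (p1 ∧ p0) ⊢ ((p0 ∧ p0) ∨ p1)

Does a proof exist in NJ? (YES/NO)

Derivation (root first):
[∨I₁] p0, (p1 ∧ p0) ⊢ ((p0 ∧ p0) ∨ p1)
  [Wk] p0, (p1 ∧ p0) ⊢ (p0 ∧ p0)
    [∧I] p0 ⊢ (p0 ∧ p0)
      [Ax] p0 ⊢ p0
      [Ax] p0 ⊢ p0

Result: YES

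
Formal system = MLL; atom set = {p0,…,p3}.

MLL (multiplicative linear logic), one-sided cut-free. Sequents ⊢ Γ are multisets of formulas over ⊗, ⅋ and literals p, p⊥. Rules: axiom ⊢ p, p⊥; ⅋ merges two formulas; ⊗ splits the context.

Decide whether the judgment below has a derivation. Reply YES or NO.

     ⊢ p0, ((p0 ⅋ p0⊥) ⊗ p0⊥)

Proof tree:
[⊗]  ⊢ p0, ((p0 ⅋ p0⊥) ⊗ p0⊥)
  [⅋]  ⊢ (p0 ⅋ p0⊥)
    [Ax]  ⊢ p0, p0⊥
  [Ax]  ⊢ p0, p0⊥

Result: YES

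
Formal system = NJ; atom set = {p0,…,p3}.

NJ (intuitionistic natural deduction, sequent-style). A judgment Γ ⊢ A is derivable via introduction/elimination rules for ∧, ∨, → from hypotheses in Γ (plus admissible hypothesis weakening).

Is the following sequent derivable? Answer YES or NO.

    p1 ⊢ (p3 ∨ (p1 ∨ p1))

Derivation (root first):
[∨I₂] p1 ⊢ (p3 ∨ (p1 ∨ p1))
  [∨I₁] p1 ⊢ (p1 ∨ p1)
    [Ax] p1 ⊢ p1

Result: YES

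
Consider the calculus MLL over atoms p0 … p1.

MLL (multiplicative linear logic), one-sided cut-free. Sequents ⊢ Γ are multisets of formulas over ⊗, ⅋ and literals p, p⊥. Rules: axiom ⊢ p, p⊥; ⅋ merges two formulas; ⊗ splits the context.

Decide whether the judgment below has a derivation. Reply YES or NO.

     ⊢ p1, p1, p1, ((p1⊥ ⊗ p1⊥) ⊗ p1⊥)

Derivation (root first):
[⊗]  ⊢ p1, p1, p1, ((p1⊥ ⊗ p1⊥) ⊗ p1⊥)
  [⊗]  ⊢ p1, p1, (p1⊥ ⊗ p1⊥)
    [Ax]  ⊢ p1, p1⊥
    [Ax]  ⊢ p1, p1⊥
  [Ax]  ⊢ p1, p1⊥

Result: YES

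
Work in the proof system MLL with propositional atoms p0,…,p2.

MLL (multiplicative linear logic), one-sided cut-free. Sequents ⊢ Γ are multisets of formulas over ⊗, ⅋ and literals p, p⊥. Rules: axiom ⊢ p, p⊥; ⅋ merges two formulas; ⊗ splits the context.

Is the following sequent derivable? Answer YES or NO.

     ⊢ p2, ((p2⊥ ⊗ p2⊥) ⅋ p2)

Derivation (root first):
[⅋]  ⊢ p2, ((p2⊥ ⊗ p2⊥) ⅋ p2)
  [⊗]  ⊢ p2, p2, (p2⊥ ⊗ p2⊥)
    [Ax]  ⊢ p2, p2⊥
    [Ax]  ⊢ p2, p2⊥

Result: YES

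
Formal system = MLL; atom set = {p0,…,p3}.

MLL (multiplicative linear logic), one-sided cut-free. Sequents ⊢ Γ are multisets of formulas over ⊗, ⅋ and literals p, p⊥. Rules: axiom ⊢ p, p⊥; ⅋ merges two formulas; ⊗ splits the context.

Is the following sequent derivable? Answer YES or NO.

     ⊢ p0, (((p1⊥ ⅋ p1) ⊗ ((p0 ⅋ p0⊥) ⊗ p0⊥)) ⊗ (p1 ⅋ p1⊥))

Derivation trace:
[⊗]  ⊢ p0, (((p1⊥ ⅋ p1) ⊗ ((p0 ⅋ p0⊥) ⊗ p0⊥)) ⊗ (p1 ⅋ p1⊥))
  [⊗]  ⊢ p0, ((p1⊥ ⅋ p1) ⊗ ((p0 ⅋ p0⊥) ⊗ p0⊥))
    [⅋]  ⊢ (p1⊥ ⅋ p1)
      [Ax]  ⊢ p1, p1⊥
    [⊗]  ⊢ p0, ((p0 ⅋ p0⊥) ⊗ p0⊥)
      [⅋]  ⊢ (p0 ⅋ p0⊥)
        [Ax]  ⊢ p0, p0⊥
      [Ax]  ⊢ p0, p0⊥
  [⅋]  ⊢ (p1 ⅋ p1⊥)
    [Ax]  ⊢ p1, p1⊥

Result: YES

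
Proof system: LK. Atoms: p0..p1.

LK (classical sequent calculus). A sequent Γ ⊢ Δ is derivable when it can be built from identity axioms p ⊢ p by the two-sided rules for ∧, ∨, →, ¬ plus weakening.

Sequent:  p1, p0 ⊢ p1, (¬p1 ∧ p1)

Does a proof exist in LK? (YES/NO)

Derivation trace:
[∧R] p1, p0 ⊢ p1, (¬p1 ∧ p1)
  [¬R]  ⊢ p1, ¬p1
    [Ax] p1 ⊢ p1
  [WL] p1, p0 ⊢ p1
    [Ax] p1 ⊢ p1

Result: YES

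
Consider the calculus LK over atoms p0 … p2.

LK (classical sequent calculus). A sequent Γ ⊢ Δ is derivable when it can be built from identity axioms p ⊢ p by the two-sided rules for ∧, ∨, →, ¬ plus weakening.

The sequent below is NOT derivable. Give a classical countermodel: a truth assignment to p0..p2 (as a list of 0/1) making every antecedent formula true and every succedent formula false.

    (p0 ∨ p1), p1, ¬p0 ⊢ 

Enumerate valuations to refute Γ ⊢ Δ:
  v=000: Γ:[(p0 ∨ p1)=F, p1=F, ¬p0=T] Δ:[] refutes=False
  v=001: Γ:[(p0 ∨ p1)=F, p1=F, ¬p0=T] Δ:[] refutes=False
  v=010: Γ:[(p0 ∨ p1)=T, p1=T, ¬p0=T] Δ:[] refutes=True  ← countermodel

Result: [0, 1, 0]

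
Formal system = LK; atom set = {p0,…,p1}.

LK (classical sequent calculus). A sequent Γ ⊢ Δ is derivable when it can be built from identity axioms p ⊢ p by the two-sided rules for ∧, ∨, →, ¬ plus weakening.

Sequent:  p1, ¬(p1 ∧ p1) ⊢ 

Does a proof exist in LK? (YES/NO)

Derivation (root first):
[¬L] p1, ¬(p1 ∧ p1) ⊢ 
  [∧R] p1 ⊢ (p1 ∧ p1)
    [Ax] p1 ⊢ p1
    [Ax] p1 ⊢ p1

Result: YES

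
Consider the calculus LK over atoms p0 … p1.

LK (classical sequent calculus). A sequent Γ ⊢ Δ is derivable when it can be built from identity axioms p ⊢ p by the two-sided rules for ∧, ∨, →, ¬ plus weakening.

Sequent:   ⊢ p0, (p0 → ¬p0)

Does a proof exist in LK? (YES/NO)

Proof tree:
[→R]  ⊢ p0, (p0 → ¬p0)
  [¬R] p0 ⊢ p0, ¬p0
    [WL] p0, p0 ⊢ p0
      [Ax] p0 ⊢ p0

Result: YES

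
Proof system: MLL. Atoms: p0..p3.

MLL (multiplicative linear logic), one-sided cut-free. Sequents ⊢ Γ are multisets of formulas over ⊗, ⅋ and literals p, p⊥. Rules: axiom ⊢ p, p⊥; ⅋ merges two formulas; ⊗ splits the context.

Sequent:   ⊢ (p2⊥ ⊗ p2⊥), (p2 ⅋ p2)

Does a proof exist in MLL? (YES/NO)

Derivation trace:
[⅋]  ⊢ (p2⊥ ⊗ p2⊥), (p2 ⅋ p2)
  [⊗]  ⊢ p2, p2, (p2⊥ ⊗ p2⊥)
    [Ax]  ⊢ p2, p2⊥
    [Ax]  ⊢ p2, p2⊥

Result: YES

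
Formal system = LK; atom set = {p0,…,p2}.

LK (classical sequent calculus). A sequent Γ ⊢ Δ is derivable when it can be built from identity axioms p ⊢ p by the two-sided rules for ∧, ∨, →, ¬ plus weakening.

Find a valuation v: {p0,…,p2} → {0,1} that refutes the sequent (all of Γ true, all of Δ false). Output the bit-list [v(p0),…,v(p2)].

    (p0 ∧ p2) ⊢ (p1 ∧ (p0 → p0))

Truth-table refutation:
  v=000: Γ:[(p0 ∧ p2)=F] Δ:[(p1 ∧ (p0 → p0))=F] refutes=False
  v=001: Γ:[(p0 ∧ p2)=F] Δ:[(p1 ∧ (p0 → p0))=F] refutes=False
  v=010: Γ:[(p0 ∧ p2)=F] Δ:[(p1 ∧ (p0 → p0))=T] refutes=False
  v=011: Γ:[(p0 ∧ p2)=F] Δ:[(p1 ∧ (p0 → p0))=T] refutes=False
  v=100: Γ:[(p0 ∧ p2)=F] Δ:[(p1 ∧ (p0 → p0))=F] refutes=False
  v=101: Γ:[(p0 ∧ p2)=T] Δ:[(p1 ∧ (p0 → p0))=F] refutes=True  ← countermodel

Result: [1, 0, 1]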